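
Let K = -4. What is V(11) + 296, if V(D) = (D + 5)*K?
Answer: 232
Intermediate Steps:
V(D) = -20 - 4*D (V(D) = (D + 5)*(-4) = (5 + D)*(-4) = -20 - 4*D)
V(11) + 296 = (-20 - 4*11) + 296 = (-20 - 44) + 296 = -64 + 296 = 232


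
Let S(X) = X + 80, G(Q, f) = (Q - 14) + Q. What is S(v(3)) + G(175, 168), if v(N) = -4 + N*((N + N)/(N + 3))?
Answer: 415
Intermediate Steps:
G(Q, f) = -14 + 2*Q (G(Q, f) = (-14 + Q) + Q = -14 + 2*Q)
v(N) = -4 + 2*N²/(3 + N) (v(N) = -4 + N*((2*N)/(3 + N)) = -4 + N*(2*N/(3 + N)) = -4 + 2*N²/(3 + N))
S(X) = 80 + X
S(v(3)) + G(175, 168) = (80 + 2*(-6 + 3² - 2*3)/(3 + 3)) + (-14 + 2*175) = (80 + 2*(-6 + 9 - 6)/6) + (-14 + 350) = (80 + 2*(⅙)*(-3)) + 336 = (80 - 1) + 336 = 79 + 336 = 415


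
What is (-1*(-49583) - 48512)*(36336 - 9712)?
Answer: 28514304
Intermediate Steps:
(-1*(-49583) - 48512)*(36336 - 9712) = (49583 - 48512)*26624 = 1071*26624 = 28514304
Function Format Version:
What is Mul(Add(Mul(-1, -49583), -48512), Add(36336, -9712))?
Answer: 28514304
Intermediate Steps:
Mul(Add(Mul(-1, -49583), -48512), Add(36336, -9712)) = Mul(Add(49583, -48512), 26624) = Mul(1071, 26624) = 28514304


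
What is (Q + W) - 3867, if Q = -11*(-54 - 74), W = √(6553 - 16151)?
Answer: -2459 + I*√9598 ≈ -2459.0 + 97.969*I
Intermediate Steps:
W = I*√9598 (W = √(-9598) = I*√9598 ≈ 97.969*I)
Q = 1408 (Q = -11*(-128) = 1408)
(Q + W) - 3867 = (1408 + I*√9598) - 3867 = -2459 + I*√9598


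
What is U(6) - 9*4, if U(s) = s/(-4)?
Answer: -75/2 ≈ -37.500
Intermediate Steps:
U(s) = -s/4 (U(s) = s*(-¼) = -s/4)
U(6) - 9*4 = -¼*6 - 9*4 = -3/2 - 36 = -75/2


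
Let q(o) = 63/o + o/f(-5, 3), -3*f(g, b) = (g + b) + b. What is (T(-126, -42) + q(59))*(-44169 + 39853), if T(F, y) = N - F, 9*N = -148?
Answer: 152121736/531 ≈ 2.8648e+5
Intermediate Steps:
N = -148/9 (N = (1/9)*(-148) = -148/9 ≈ -16.444)
f(g, b) = -2*b/3 - g/3 (f(g, b) = -((g + b) + b)/3 = -((b + g) + b)/3 = -(g + 2*b)/3 = -2*b/3 - g/3)
q(o) = -3*o + 63/o (q(o) = 63/o + o/(-2/3*3 - 1/3*(-5)) = 63/o + o/(-2 + 5/3) = 63/o + o/(-1/3) = 63/o + o*(-3) = 63/o - 3*o = -3*o + 63/o)
T(F, y) = -148/9 - F
(T(-126, -42) + q(59))*(-44169 + 39853) = ((-148/9 - 1*(-126)) + (-3*59 + 63/59))*(-44169 + 39853) = ((-148/9 + 126) + (-177 + 63*(1/59)))*(-4316) = (986/9 + (-177 + 63/59))*(-4316) = (986/9 - 10380/59)*(-4316) = -35246/531*(-4316) = 152121736/531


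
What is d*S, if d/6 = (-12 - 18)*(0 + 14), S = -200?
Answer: 504000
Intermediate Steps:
d = -2520 (d = 6*((-12 - 18)*(0 + 14)) = 6*(-30*14) = 6*(-420) = -2520)
d*S = -2520*(-200) = 504000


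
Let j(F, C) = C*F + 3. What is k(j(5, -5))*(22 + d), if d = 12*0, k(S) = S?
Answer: -484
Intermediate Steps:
j(F, C) = 3 + C*F
d = 0
k(j(5, -5))*(22 + d) = (3 - 5*5)*(22 + 0) = (3 - 25)*22 = -22*22 = -484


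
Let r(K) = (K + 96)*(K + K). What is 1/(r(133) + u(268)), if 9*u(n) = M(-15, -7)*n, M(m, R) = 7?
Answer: 9/550102 ≈ 1.6361e-5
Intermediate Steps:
r(K) = 2*K*(96 + K) (r(K) = (96 + K)*(2*K) = 2*K*(96 + K))
u(n) = 7*n/9 (u(n) = (7*n)/9 = 7*n/9)
1/(r(133) + u(268)) = 1/(2*133*(96 + 133) + (7/9)*268) = 1/(2*133*229 + 1876/9) = 1/(60914 + 1876/9) = 1/(550102/9) = 9/550102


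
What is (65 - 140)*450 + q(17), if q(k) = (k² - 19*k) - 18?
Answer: -33802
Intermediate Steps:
q(k) = -18 + k² - 19*k
(65 - 140)*450 + q(17) = (65 - 140)*450 + (-18 + 17² - 19*17) = -75*450 + (-18 + 289 - 323) = -33750 - 52 = -33802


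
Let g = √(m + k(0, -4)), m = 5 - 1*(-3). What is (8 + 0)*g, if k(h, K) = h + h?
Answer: 16*√2 ≈ 22.627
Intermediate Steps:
k(h, K) = 2*h
m = 8 (m = 5 + 3 = 8)
g = 2*√2 (g = √(8 + 2*0) = √(8 + 0) = √8 = 2*√2 ≈ 2.8284)
(8 + 0)*g = (8 + 0)*(2*√2) = 8*(2*√2) = 16*√2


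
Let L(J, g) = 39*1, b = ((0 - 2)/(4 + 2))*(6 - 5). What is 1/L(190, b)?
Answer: 1/39 ≈ 0.025641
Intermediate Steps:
b = -1/3 (b = -2/6*1 = -2*1/6*1 = -1/3*1 = -1/3 ≈ -0.33333)
L(J, g) = 39
1/L(190, b) = 1/39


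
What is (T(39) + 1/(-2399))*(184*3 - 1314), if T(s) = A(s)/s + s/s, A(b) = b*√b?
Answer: -1827276/2399 - 762*√39 ≈ -5520.4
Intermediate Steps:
A(b) = b^(3/2)
T(s) = 1 + √s (T(s) = s^(3/2)/s + s/s = √s + 1 = 1 + √s)
(T(39) + 1/(-2399))*(184*3 - 1314) = ((1 + √39) + 1/(-2399))*(184*3 - 1314) = ((1 + √39) - 1/2399)*(552 - 1314) = (2398/2399 + √39)*(-762) = -1827276/2399 - 762*√39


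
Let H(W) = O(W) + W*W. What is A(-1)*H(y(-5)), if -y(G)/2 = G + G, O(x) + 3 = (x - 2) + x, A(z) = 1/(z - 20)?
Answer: -145/7 ≈ -20.714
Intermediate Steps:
A(z) = 1/(-20 + z)
O(x) = -5 + 2*x (O(x) = -3 + ((x - 2) + x) = -3 + ((-2 + x) + x) = -3 + (-2 + 2*x) = -5 + 2*x)
y(G) = -4*G (y(G) = -2*(G + G) = -4*G)
H(W) = -5 + W² + 2*W (H(W) = (-5 + 2*W) + W*W = (-5 + 2*W) + W² = -5 + W² + 2*W)
A(-1)*H(y(-5)) = (-5 + (-4*(-5))² + 2*(-4*(-5)))/(-20 - 1) = (-5 + 20² + 2*20)/(-21) = -(-5 + 400 + 40)/21 = -1/21*435 = -145/7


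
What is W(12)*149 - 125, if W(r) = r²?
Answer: 21331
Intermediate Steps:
W(12)*149 - 125 = 12²*149 - 125 = 144*149 - 125 = 21456 - 125 = 21331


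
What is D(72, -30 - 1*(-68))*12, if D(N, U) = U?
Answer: 456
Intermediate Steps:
D(72, -30 - 1*(-68))*12 = (-30 - 1*(-68))*12 = (-30 + 68)*12 = 38*12 = 456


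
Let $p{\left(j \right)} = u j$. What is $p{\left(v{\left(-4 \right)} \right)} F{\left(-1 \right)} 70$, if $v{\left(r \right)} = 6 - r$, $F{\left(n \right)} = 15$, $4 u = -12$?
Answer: $-31500$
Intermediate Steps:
$u = -3$ ($u = \frac{1}{4} \left(-12\right) = -3$)
$p{\left(j \right)} = - 3 j$
$p{\left(v{\left(-4 \right)} \right)} F{\left(-1 \right)} 70 = - 3 \left(6 - -4\right) 15 \cdot 70 = - 3 \left(6 + 4\right) 15 \cdot 70 = \left(-3\right) 10 \cdot 15 \cdot 70 = \left(-30\right) 15 \cdot 70 = \left(-450\right) 70 = -31500$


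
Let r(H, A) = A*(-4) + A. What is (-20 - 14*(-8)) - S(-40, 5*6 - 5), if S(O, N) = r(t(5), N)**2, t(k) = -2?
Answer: -5533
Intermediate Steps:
r(H, A) = -3*A (r(H, A) = -4*A + A = -3*A)
S(O, N) = 9*N**2 (S(O, N) = (-3*N)**2 = 9*N**2)
(-20 - 14*(-8)) - S(-40, 5*6 - 5) = (-20 - 14*(-8)) - 9*(5*6 - 5)**2 = (-20 + 112) - 9*(30 - 5)**2 = 92 - 9*25**2 = 92 - 9*625 = 92 - 1*5625 = 92 - 5625 = -5533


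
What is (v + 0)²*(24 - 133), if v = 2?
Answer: -436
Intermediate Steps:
(v + 0)²*(24 - 133) = (2 + 0)²*(24 - 133) = 2²*(-109) = 4*(-109) = -436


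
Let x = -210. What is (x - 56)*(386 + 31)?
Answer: -110922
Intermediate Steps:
(x - 56)*(386 + 31) = (-210 - 56)*(386 + 31) = -266*417 = -110922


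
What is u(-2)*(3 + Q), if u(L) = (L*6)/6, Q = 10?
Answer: -26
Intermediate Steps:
u(L) = L (u(L) = (6*L)*(1/6) = L)
u(-2)*(3 + Q) = -2*(3 + 10) = -2*13 = -26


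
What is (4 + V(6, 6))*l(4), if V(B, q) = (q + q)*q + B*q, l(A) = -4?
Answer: -448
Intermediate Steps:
V(B, q) = 2*q² + B*q (V(B, q) = (2*q)*q + B*q = 2*q² + B*q)
(4 + V(6, 6))*l(4) = (4 + 6*(6 + 2*6))*(-4) = (4 + 6*(6 + 12))*(-4) = (4 + 6*18)*(-4) = (4 + 108)*(-4) = 112*(-4) = -448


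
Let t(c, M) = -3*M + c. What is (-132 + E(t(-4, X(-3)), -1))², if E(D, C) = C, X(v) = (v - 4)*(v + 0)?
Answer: 17689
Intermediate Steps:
X(v) = v*(-4 + v) (X(v) = (-4 + v)*v = v*(-4 + v))
t(c, M) = c - 3*M
(-132 + E(t(-4, X(-3)), -1))² = (-132 - 1)² = (-133)² = 17689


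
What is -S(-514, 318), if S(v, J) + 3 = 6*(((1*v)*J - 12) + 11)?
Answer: 980721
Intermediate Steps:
S(v, J) = -9 + 6*J*v (S(v, J) = -3 + 6*(((1*v)*J - 12) + 11) = -3 + 6*((v*J - 12) + 11) = -3 + 6*((J*v - 12) + 11) = -3 + 6*((-12 + J*v) + 11) = -3 + 6*(-1 + J*v) = -3 + (-6 + 6*J*v) = -9 + 6*J*v)
-S(-514, 318) = -(-9 + 6*318*(-514)) = -(-9 - 980712) = -1*(-980721) = 980721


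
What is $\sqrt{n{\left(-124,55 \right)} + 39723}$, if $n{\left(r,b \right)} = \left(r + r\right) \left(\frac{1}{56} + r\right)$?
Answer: $\frac{\sqrt{3453058}}{7} \approx 265.46$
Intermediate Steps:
$n{\left(r,b \right)} = 2 r \left(\frac{1}{56} + r\right)$
$\sqrt{n{\left(-124,55 \right)} + 39723} = \sqrt{\frac{1}{28} \left(-124\right) \left(1 + 56 \left(-124\right)\right) + 39723} = \sqrt{\frac{1}{28} \left(-124\right) \left(1 - 6944\right) + 39723} = \sqrt{\frac{1}{28} \left(-124\right) \left(-6943\right) + 39723} = \sqrt{\frac{215233}{7} + 39723} = \sqrt{\frac{493294}{7}} = \frac{\sqrt{3453058}}{7}$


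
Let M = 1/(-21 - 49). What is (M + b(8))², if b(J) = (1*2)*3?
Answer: 175561/4900 ≈ 35.829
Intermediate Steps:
b(J) = 6 (b(J) = 2*3 = 6)
M = -1/70 (M = 1/(-70) = -1/70 ≈ -0.014286)
(M + b(8))² = (-1/70 + 6)² = (419/70)² = 175561/4900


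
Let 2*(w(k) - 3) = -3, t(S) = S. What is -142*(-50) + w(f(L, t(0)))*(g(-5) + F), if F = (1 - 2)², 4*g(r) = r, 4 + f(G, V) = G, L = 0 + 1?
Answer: 56797/8 ≈ 7099.6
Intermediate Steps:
L = 1
f(G, V) = -4 + G
g(r) = r/4
w(k) = 3/2 (w(k) = 3 + (½)*(-3) = 3 - 3/2 = 3/2)
F = 1 (F = (-1)² = 1)
-142*(-50) + w(f(L, t(0)))*(g(-5) + F) = -142*(-50) + 3*((¼)*(-5) + 1)/2 = 7100 + 3*(-5/4 + 1)/2 = 7100 + (3/2)*(-¼) = 7100 - 3/8 = 56797/8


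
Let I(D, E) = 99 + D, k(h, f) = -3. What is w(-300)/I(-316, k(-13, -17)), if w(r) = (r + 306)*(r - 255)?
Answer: 3330/217 ≈ 15.346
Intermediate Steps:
w(r) = (-255 + r)*(306 + r) (w(r) = (306 + r)*(-255 + r) = (-255 + r)*(306 + r))
w(-300)/I(-316, k(-13, -17)) = (-78030 + (-300)**2 + 51*(-300))/(99 - 316) = (-78030 + 90000 - 15300)/(-217) = -3330*(-1/217) = 3330/217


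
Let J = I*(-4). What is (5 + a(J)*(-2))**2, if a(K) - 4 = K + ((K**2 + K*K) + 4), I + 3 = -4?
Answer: 10259209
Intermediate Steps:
I = -7 (I = -3 - 4 = -7)
J = 28 (J = -7*(-4) = 28)
a(K) = 8 + K + 2*K**2 (a(K) = 4 + (K + ((K**2 + K*K) + 4)) = 4 + (K + ((K**2 + K**2) + 4)) = 4 + (K + (2*K**2 + 4)) = 4 + (K + (4 + 2*K**2)) = 4 + (4 + K + 2*K**2) = 8 + K + 2*K**2)
(5 + a(J)*(-2))**2 = (5 + (8 + 28 + 2*28**2)*(-2))**2 = (5 + (8 + 28 + 2*784)*(-2))**2 = (5 + (8 + 28 + 1568)*(-2))**2 = (5 + 1604*(-2))**2 = (5 - 3208)**2 = (-3203)**2 = 10259209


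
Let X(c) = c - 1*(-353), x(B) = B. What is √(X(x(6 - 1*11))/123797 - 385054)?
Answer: I*√5901220970032930/123797 ≈ 620.53*I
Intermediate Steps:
X(c) = 353 + c (X(c) = c + 353 = 353 + c)
√(X(x(6 - 1*11))/123797 - 385054) = √((353 + (6 - 1*11))/123797 - 385054) = √((353 + (6 - 11))*(1/123797) - 385054) = √((353 - 5)*(1/123797) - 385054) = √(348*(1/123797) - 385054) = √(348/123797 - 385054) = √(-47668529690/123797) = I*√5901220970032930/123797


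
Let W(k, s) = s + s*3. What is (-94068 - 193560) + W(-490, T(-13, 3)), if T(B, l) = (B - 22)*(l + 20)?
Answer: -290848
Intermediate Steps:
T(B, l) = (-22 + B)*(20 + l)
W(k, s) = 4*s (W(k, s) = s + 3*s = 4*s)
(-94068 - 193560) + W(-490, T(-13, 3)) = (-94068 - 193560) + 4*(-440 - 22*3 + 20*(-13) - 13*3) = -287628 + 4*(-440 - 66 - 260 - 39) = -287628 + 4*(-805) = -287628 - 3220 = -290848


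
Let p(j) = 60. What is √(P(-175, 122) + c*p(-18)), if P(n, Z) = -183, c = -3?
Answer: 11*I*√3 ≈ 19.053*I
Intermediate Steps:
√(P(-175, 122) + c*p(-18)) = √(-183 - 3*60) = √(-183 - 180) = √(-363) = 11*I*√3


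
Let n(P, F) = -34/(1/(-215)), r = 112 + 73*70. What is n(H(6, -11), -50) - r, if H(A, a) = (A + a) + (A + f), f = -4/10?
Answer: 2088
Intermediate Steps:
f = -⅖ (f = -4*⅒ = -⅖ ≈ -0.40000)
H(A, a) = -⅖ + a + 2*A (H(A, a) = (A + a) + (A - ⅖) = (A + a) + (-⅖ + A) = -⅖ + a + 2*A)
r = 5222 (r = 112 + 5110 = 5222)
n(P, F) = 7310 (n(P, F) = -34/(-1/215) = -34*(-215) = 7310)
n(H(6, -11), -50) - r = 7310 - 1*5222 = 7310 - 5222 = 2088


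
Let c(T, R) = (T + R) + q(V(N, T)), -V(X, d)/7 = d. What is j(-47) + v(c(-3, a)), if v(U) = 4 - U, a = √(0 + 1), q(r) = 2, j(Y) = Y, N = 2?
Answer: -43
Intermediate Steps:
V(X, d) = -7*d
a = 1 (a = √1 = 1)
c(T, R) = 2 + R + T (c(T, R) = (T + R) + 2 = (R + T) + 2 = 2 + R + T)
j(-47) + v(c(-3, a)) = -47 + (4 - (2 + 1 - 3)) = -47 + (4 - 1*0) = -47 + (4 + 0) = -47 + 4 = -43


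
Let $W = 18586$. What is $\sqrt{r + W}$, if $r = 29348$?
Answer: $3 \sqrt{5326} \approx 218.94$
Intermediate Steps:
$\sqrt{r + W} = \sqrt{29348 + 18586} = \sqrt{47934} = 3 \sqrt{5326}$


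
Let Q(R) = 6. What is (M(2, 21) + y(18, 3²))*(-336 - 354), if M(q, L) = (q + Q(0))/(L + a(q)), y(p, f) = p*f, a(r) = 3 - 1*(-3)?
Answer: -1007860/9 ≈ -1.1198e+5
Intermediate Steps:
a(r) = 6 (a(r) = 3 + 3 = 6)
y(p, f) = f*p
M(q, L) = (6 + q)/(6 + L) (M(q, L) = (q + 6)/(L + 6) = (6 + q)/(6 + L))
(M(2, 21) + y(18, 3²))*(-336 - 354) = ((6 + 2)/(6 + 21) + 3²*18)*(-336 - 354) = (8/27 + 9*18)*(-690) = ((1/27)*8 + 162)*(-690) = (8/27 + 162)*(-690) = (4382/27)*(-690) = -1007860/9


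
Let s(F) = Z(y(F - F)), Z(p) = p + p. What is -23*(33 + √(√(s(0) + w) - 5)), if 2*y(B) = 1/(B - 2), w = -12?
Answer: -759 - 23*√(-20 + 10*I*√2)/2 ≈ -776.24 - 54.242*I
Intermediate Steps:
y(B) = 1/(2*(-2 + B)) (y(B) = 1/(2*(B - 2)) = 1/(2*(-2 + B)))
Z(p) = 2*p
s(F) = -½ (s(F) = 2*(1/(2*(-2 + (F - F)))) = 2*(1/(2*(-2 + 0))) = 2*((½)/(-2)) = 2*((½)*(-½)) = 2*(-¼) = -½)
-23*(33 + √(√(s(0) + w) - 5)) = -23*(33 + √(√(-½ - 12) - 5)) = -23*(33 + √(√(-25/2) - 5)) = -23*(33 + √(5*I*√2/2 - 5)) = -23*(33 + √(-5 + 5*I*√2/2)) = -759 - 23*√(-5 + 5*I*√2/2)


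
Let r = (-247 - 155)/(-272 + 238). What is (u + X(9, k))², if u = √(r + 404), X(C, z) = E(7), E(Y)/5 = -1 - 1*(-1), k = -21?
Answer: 7069/17 ≈ 415.82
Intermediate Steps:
E(Y) = 0 (E(Y) = 5*(-1 - 1*(-1)) = 5*(-1 + 1) = 5*0 = 0)
X(C, z) = 0
r = 201/17 (r = -402/(-34) = -402*(-1/34) = 201/17 ≈ 11.824)
u = √120173/17 (u = √(201/17 + 404) = √(7069/17) = √120173/17 ≈ 20.392)
(u + X(9, k))² = (√120173/17 + 0)² = (√120173/17)² = 7069/17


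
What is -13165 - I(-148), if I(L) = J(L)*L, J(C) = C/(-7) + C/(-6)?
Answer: -134089/21 ≈ -6385.2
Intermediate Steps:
J(C) = -13*C/42 (J(C) = C*(-1/7) + C*(-1/6) = -C/7 - C/6 = -13*C/42)
I(L) = -13*L**2/42 (I(L) = (-13*L/42)*L = -13*L**2/42)
-13165 - I(-148) = -13165 - (-13)*(-148)**2/42 = -13165 - (-13)*21904/42 = -13165 - 1*(-142376/21) = -13165 + 142376/21 = -134089/21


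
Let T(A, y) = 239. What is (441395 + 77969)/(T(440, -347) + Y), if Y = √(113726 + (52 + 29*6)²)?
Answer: -124127996/107681 + 5713004*√1362/107681 ≈ 805.27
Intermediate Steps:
Y = 11*√1362 (Y = √(113726 + (52 + 174)²) = √(113726 + 226²) = √(113726 + 51076) = √164802 = 11*√1362 ≈ 405.96)
(441395 + 77969)/(T(440, -347) + Y) = (441395 + 77969)/(239 + 11*√1362) = 519364/(239 + 11*√1362)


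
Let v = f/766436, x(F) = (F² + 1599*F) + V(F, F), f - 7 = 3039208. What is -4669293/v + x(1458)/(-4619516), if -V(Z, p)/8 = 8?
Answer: -8265970641023891999/7019851159970 ≈ -1.1775e+6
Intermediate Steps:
f = 3039215 (f = 7 + 3039208 = 3039215)
V(Z, p) = -64 (V(Z, p) = -8*8 = -64)
x(F) = -64 + F² + 1599*F (x(F) = (F² + 1599*F) - 64 = -64 + F² + 1599*F)
v = 3039215/766436 ≈ 3.9654
-4669293/v + x(1458)/(-4619516) = -4669293/3039215/766436 + (-64 + 1458² + 1599*1458)/(-4619516) = -4669293*766436/3039215 + (-64 + 2125764 + 2331342)*(-1/4619516) = -3578714249748/3039215 + 4457042*(-1/4619516) = -3578714249748/3039215 - 2228521/2309758 = -8265970641023891999/7019851159970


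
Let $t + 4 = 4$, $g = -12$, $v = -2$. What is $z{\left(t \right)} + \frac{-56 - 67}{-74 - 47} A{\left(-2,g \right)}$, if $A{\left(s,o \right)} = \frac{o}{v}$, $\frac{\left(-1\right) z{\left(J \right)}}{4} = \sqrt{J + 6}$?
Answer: $\frac{738}{121} - 4 \sqrt{6} \approx -3.6988$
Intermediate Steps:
$t = 0$ ($t = -4 + 4 = 0$)
$z{\left(J \right)} = - 4 \sqrt{6 + J}$ ($z{\left(J \right)} = - 4 \sqrt{J + 6} = - 4 \sqrt{6 + J}$)
$A{\left(s,o \right)} = - \frac{o}{2}$ ($A{\left(s,o \right)} = \frac{o}{-2} = o \left(- \frac{1}{2}\right) = - \frac{o}{2}$)
$z{\left(t \right)} + \frac{-56 - 67}{-74 - 47} A{\left(-2,g \right)} = - 4 \sqrt{6 + 0} + \frac{-56 - 67}{-74 - 47} \left(\left(- \frac{1}{2}\right) \left(-12\right)\right) = - 4 \sqrt{6} + - \frac{123}{-121} \cdot 6 = - 4 \sqrt{6} + \left(-123\right) \left(- \frac{1}{121}\right) 6 = - 4 \sqrt{6} + \frac{123}{121} \cdot 6 = - 4 \sqrt{6} + \frac{738}{121} = \frac{738}{121} - 4 \sqrt{6}$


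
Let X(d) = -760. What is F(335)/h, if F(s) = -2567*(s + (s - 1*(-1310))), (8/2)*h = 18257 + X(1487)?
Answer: -20330640/17497 ≈ -1161.9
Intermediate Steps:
h = 17497/4 (h = (18257 - 760)/4 = (1/4)*17497 = 17497/4 ≈ 4374.3)
F(s) = -3362770 - 5134*s (F(s) = -2567*(s + (s + 1310)) = -2567*(s + (1310 + s)) = -2567*(1310 + 2*s) = -3362770 - 5134*s)
F(335)/h = (-3362770 - 5134*335)/(17497/4) = (-3362770 - 1719890)*(4/17497) = -5082660*4/17497 = -20330640/17497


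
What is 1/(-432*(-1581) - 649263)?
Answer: 1/33729 ≈ 2.9648e-5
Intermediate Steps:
1/(-432*(-1581) - 649263) = 1/(682992 - 649263) = 1/33729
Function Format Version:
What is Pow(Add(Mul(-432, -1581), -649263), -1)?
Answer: Rational(1, 33729) ≈ 2.9648e-5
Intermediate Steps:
Pow(Add(Mul(-432, -1581), -649263), -1) = Pow(Add(682992, -649263), -1) = Pow(33729, -1) = Rational(1, 33729)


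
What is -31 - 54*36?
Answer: -1975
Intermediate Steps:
-31 - 54*36 = -31 - 1944 = -1975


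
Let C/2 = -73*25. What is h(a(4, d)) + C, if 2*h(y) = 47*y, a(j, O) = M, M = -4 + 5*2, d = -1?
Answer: -3509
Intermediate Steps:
M = 6 (M = -4 + 10 = 6)
a(j, O) = 6
h(y) = 47*y/2 (h(y) = (47*y)/2 = 47*y/2)
C = -3650 (C = 2*(-73*25) = 2*(-1825) = -3650)
h(a(4, d)) + C = (47/2)*6 - 3650 = 141 - 3650 = -3509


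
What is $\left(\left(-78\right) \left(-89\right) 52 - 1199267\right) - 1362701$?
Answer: $-2200984$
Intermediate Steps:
$\left(\left(-78\right) \left(-89\right) 52 - 1199267\right) - 1362701 = \left(6942 \cdot 52 - 1199267\right) - 1362701 = \left(360984 - 1199267\right) - 1362701 = -838283 - 1362701 = -2200984$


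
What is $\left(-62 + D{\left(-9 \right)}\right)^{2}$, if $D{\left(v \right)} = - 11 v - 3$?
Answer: $1156$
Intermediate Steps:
$D{\left(v \right)} = -3 - 11 v$
$\left(-62 + D{\left(-9 \right)}\right)^{2} = \left(-62 - -96\right)^{2} = \left(-62 + \left(-3 + 99\right)\right)^{2} = \left(-62 + 96\right)^{2} = 34^{2} = 1156$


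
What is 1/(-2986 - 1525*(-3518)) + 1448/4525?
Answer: 126957609/396742450 ≈ 0.32000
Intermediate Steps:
1/(-2986 - 1525*(-3518)) + 1448/4525 = -1/3518/(-4511) + 1448*(1/4525) = -1/4511*(-1/3518) + 8/25 = 1/15869698 + 8/25 = 126957609/396742450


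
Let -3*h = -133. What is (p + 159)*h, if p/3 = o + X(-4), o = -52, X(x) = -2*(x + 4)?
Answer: 133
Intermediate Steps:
h = 133/3 (h = -1/3*(-133) = 133/3 ≈ 44.333)
X(x) = -8 - 2*x (X(x) = -2*(4 + x) = -8 - 2*x)
p = -156 (p = 3*(-52 + (-8 - 2*(-4))) = 3*(-52 + (-8 + 8)) = 3*(-52 + 0) = 3*(-52) = -156)
(p + 159)*h = (-156 + 159)*(133/3) = 3*(133/3) = 133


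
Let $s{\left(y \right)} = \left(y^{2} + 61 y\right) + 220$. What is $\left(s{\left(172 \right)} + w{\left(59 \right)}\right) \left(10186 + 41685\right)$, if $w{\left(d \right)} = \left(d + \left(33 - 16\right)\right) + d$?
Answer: $2097196401$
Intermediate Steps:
$s{\left(y \right)} = 220 + y^{2} + 61 y$
$w{\left(d \right)} = 17 + 2 d$ ($w{\left(d \right)} = \left(d + 17\right) + d = \left(17 + d\right) + d = 17 + 2 d$)
$\left(s{\left(172 \right)} + w{\left(59 \right)}\right) \left(10186 + 41685\right) = \left(\left(220 + 172^{2} + 61 \cdot 172\right) + \left(17 + 2 \cdot 59\right)\right) \left(10186 + 41685\right) = \left(\left(220 + 29584 + 10492\right) + \left(17 + 118\right)\right) 51871 = \left(40296 + 135\right) 51871 = 40431 \cdot 51871 = 2097196401$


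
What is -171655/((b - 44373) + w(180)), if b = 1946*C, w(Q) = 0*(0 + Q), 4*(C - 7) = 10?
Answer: 171655/25886 ≈ 6.6312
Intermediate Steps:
C = 19/2 (C = 7 + (1/4)*10 = 7 + 5/2 = 19/2 ≈ 9.5000)
w(Q) = 0 (w(Q) = 0*Q = 0)
b = 18487 (b = 1946*(19/2) = 18487)
-171655/((b - 44373) + w(180)) = -171655/((18487 - 44373) + 0) = -171655/(-25886 + 0) = -171655/(-25886) = -171655*(-1/25886) = 171655/25886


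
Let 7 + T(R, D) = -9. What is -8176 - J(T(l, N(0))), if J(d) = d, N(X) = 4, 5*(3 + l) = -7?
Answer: -8160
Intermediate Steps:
l = -22/5 (l = -3 + (1/5)*(-7) = -3 - 7/5 = -22/5 ≈ -4.4000)
T(R, D) = -16 (T(R, D) = -7 - 9 = -16)
-8176 - J(T(l, N(0))) = -8176 - 1*(-16) = -8176 + 16 = -8160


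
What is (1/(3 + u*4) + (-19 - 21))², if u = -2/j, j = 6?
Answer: 38809/25 ≈ 1552.4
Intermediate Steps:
u = -⅓ (u = -2/6 = -2*⅙ = -⅓ ≈ -0.33333)
(1/(3 + u*4) + (-19 - 21))² = (1/(3 - ⅓*4) + (-19 - 21))² = (1/(3 - 4/3) - 40)² = (1/(5/3) - 40)² = (⅗ - 40)² = (-197/5)² = 38809/25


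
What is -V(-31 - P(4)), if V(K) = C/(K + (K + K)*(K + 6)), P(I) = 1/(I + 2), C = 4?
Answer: -18/6919 ≈ -0.0026015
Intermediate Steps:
P(I) = 1/(2 + I)
V(K) = 4/(K + 2*K*(6 + K)) (V(K) = 4/(K + (K + K)*(K + 6)) = 4/(K + (2*K)*(6 + K)) = 4/(K + 2*K*(6 + K)))
-V(-31 - P(4)) = -4/((-31 - 1/(2 + 4))*(13 + 2*(-31 - 1/(2 + 4)))) = -4/((-31 - 1/6)*(13 + 2*(-31 - 1/6))) = -4/((-187/6)*(13 + 2*(-187/6))) = -4*(-6)/(187*(13 - 187/3)) = -4*(-6)/(187*(-148/3)) = -4*(-6)*(-3)/(187*148) = -1*18/6919 = -18/6919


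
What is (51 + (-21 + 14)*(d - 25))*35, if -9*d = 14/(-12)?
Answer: 425425/54 ≈ 7878.2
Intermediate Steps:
d = 7/54 (d = -14/(9*(-12)) = -14*(-1)/(9*12) = -⅑*(-7/6) = 7/54 ≈ 0.12963)
(51 + (-21 + 14)*(d - 25))*35 = (51 + (-21 + 14)*(7/54 - 25))*35 = (51 - 7*(-1343/54))*35 = (51 + 9401/54)*35 = (12155/54)*35 = 425425/54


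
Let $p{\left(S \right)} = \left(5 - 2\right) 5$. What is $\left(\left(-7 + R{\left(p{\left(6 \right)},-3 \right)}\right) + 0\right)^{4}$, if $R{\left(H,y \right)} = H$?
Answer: $4096$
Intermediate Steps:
$p{\left(S \right)} = 15$ ($p{\left(S \right)} = 3 \cdot 5 = 15$)
$\left(\left(-7 + R{\left(p{\left(6 \right)},-3 \right)}\right) + 0\right)^{4} = \left(\left(-7 + 15\right) + 0\right)^{4} = \left(8 + 0\right)^{4} = 8^{4} = 4096$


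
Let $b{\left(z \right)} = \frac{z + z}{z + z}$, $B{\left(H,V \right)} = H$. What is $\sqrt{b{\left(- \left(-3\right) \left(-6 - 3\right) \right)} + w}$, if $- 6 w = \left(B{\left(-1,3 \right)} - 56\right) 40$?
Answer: $\sqrt{381} \approx 19.519$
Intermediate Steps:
$b{\left(z \right)} = 1$ ($b{\left(z \right)} = \frac{2 z}{2 z} = 2 z \frac{1}{2 z} = 1$)
$w = 380$ ($w = - \frac{\left(-1 - 56\right) 40}{6} = - \frac{\left(-57\right) 40}{6} = \left(- \frac{1}{6}\right) \left(-2280\right) = 380$)
$\sqrt{b{\left(- \left(-3\right) \left(-6 - 3\right) \right)} + w} = \sqrt{1 + 380} = \sqrt{381}$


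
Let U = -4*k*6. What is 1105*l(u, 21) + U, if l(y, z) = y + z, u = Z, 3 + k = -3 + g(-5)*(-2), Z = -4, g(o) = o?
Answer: 18689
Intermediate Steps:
k = 4 (k = -3 + (-3 - 5*(-2)) = -3 + (-3 + 10) = -3 + 7 = 4)
u = -4
U = -96 (U = -4*4*6 = -16*6 = -96)
1105*l(u, 21) + U = 1105*(-4 + 21) - 96 = 1105*17 - 96 = 18785 - 96 = 18689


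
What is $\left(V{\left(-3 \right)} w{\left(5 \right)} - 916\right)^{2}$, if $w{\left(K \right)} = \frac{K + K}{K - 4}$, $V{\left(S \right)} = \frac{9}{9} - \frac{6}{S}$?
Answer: $784996$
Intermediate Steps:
$V{\left(S \right)} = 1 - \frac{6}{S}$ ($V{\left(S \right)} = 9 \cdot \frac{1}{9} - \frac{6}{S} = 1 - \frac{6}{S}$)
$w{\left(K \right)} = \frac{2 K}{-4 + K}$
$\left(V{\left(-3 \right)} w{\left(5 \right)} - 916\right)^{2} = \left(\frac{-6 - 3}{-3} \cdot 2 \cdot 5 \frac{1}{-4 + 5} - 916\right)^{2} = \left(\left(- \frac{1}{3}\right) \left(-9\right) 2 \cdot 5 \cdot 1^{-1} - 916\right)^{2} = \left(3 \cdot 2 \cdot 5 \cdot 1 - 916\right)^{2} = \left(3 \cdot 10 - 916\right)^{2} = \left(30 - 916\right)^{2} = \left(-886\right)^{2} = 784996$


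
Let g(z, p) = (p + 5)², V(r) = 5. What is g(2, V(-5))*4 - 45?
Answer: 355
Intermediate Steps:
g(z, p) = (5 + p)²
g(2, V(-5))*4 - 45 = (5 + 5)²*4 - 45 = 10²*4 - 45 = 100*4 - 45 = 400 - 45 = 355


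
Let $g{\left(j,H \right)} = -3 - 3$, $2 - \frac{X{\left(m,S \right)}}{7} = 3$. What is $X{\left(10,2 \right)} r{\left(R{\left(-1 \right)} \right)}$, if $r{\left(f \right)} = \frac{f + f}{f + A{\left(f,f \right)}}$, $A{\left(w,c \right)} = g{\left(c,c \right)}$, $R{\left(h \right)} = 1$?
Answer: $\frac{14}{5} \approx 2.8$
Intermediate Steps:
$X{\left(m,S \right)} = -7$ ($X{\left(m,S \right)} = 14 - 21 = -7$)
$g{\left(j,H \right)} = -6$ ($g{\left(j,H \right)} = -3 - 3 = -6$)
$A{\left(w,c \right)} = -6$
$r{\left(f \right)} = \frac{2 f}{-6 + f}$ ($r{\left(f \right)} = \frac{f + f}{f - 6} = \frac{2 f}{-6 + f}$)
$X{\left(10,2 \right)} r{\left(R{\left(-1 \right)} \right)} = - 7 \cdot 2 \cdot 1 \frac{1}{-6 + 1} = - 7 \cdot 2 \cdot 1 \frac{1}{-5} = - 7 \cdot 2 \cdot 1 \left(- \frac{1}{5}\right) = \left(-7\right) \left(- \frac{2}{5}\right) = \frac{14}{5}$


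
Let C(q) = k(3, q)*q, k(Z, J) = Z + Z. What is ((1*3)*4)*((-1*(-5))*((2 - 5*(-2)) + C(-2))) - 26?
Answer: -26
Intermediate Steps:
k(Z, J) = 2*Z
C(q) = 6*q (C(q) = (2*3)*q = 6*q)
((1*3)*4)*((-1*(-5))*((2 - 5*(-2)) + C(-2))) - 26 = ((1*3)*4)*((-1*(-5))*((2 - 5*(-2)) + 6*(-2))) - 26 = (3*4)*(5*((2 + 10) - 12)) - 26 = 12*(5*(12 - 12)) - 26 = 12*(5*0) - 26 = 12*0 - 26 = 0 - 26 = -26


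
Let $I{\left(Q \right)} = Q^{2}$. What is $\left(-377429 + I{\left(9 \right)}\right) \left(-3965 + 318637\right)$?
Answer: $-118740849856$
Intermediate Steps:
$\left(-377429 + I{\left(9 \right)}\right) \left(-3965 + 318637\right) = \left(-377429 + 9^{2}\right) \left(-3965 + 318637\right) = \left(-377429 + 81\right) 314672 = \left(-377348\right) 314672 = -118740849856$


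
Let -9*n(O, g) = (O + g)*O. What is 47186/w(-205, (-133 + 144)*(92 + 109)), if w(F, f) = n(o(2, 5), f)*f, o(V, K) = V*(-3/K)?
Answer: 589825/8143113 ≈ 0.072432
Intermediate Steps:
o(V, K) = -3*V/K
n(O, g) = -O*(O + g)/9 (n(O, g) = -(O + g)*O/9 = -O*(O + g)/9)
w(F, f) = f*(-4/25 + 2*f/15) (w(F, f) = (-(-3*2/5)*(-3*2/5 + f)/9)*f = (-(-3*2*⅕)*(-3*2*⅕ + f)/9)*f = (-⅑*(-6/5)*(-6/5 + f))*f = (-4/25 + 2*f/15)*f = f*(-4/25 + 2*f/15))
47186/w(-205, (-133 + 144)*(92 + 109)) = 47186/((2*((-133 + 144)*(92 + 109))*(-6 + 5*((-133 + 144)*(92 + 109)))/75)) = 47186/((2*(11*201)*(-6 + 5*(11*201))/75)) = 47186/(((2/75)*2211*(-6 + 5*2211))) = 47186/(((2/75)*2211*(-6 + 11055))) = 47186/(((2/75)*2211*11049)) = 47186/(16286226/25) = 47186*(25/16286226) = 589825/8143113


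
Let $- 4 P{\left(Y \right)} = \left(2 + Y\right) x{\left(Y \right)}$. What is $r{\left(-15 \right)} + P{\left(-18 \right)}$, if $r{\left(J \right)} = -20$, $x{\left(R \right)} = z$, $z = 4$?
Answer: $-4$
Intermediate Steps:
$x{\left(R \right)} = 4$
$P{\left(Y \right)} = -2 - Y$ ($P{\left(Y \right)} = - \frac{\left(2 + Y\right) 4}{4} = - \frac{8 + 4 Y}{4} = -2 - Y$)
$r{\left(-15 \right)} + P{\left(-18 \right)} = -20 - -16 = -20 + \left(-2 + 18\right) = -20 + 16 = -4$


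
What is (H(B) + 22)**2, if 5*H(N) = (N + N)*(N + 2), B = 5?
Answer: 1296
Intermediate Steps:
H(N) = 2*N*(2 + N)/5 (H(N) = ((N + N)*(N + 2))/5 = ((2*N)*(2 + N))/5 = (2*N*(2 + N))/5 = 2*N*(2 + N)/5)
(H(B) + 22)**2 = ((2/5)*5*(2 + 5) + 22)**2 = ((2/5)*5*7 + 22)**2 = (14 + 22)**2 = 36**2 = 1296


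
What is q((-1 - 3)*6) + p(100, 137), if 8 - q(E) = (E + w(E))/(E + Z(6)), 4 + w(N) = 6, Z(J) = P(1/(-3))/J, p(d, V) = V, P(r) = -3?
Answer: 7061/49 ≈ 144.10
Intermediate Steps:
Z(J) = -3/J
w(N) = 2 (w(N) = -4 + 6 = 2)
q(E) = 8 - (2 + E)/(-½ + E) (q(E) = 8 - (E + 2)/(E - 3/6) = 8 - (2 + E)/(E - 3*⅙) = 8 - (2 + E)/(E - ½) = 8 - (2 + E)/(-½ + E))
q((-1 - 3)*6) + p(100, 137) = 2*(-6 + 7*((-1 - 3)*6))/(-1 + 2*((-1 - 3)*6)) + 137 = 2*(-6 + 7*(-4*6))/(-1 + 2*(-4*6)) + 137 = 2*(-6 + 7*(-24))/(-1 + 2*(-24)) + 137 = 2*(-6 - 168)/(-1 - 48) + 137 = 2*(-174)/(-49) + 137 = 2*(-1/49)*(-174) + 137 = 348/49 + 137 = 7061/49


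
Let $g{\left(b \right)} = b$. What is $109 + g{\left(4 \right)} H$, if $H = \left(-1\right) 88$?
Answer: $-243$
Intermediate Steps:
$H = -88$
$109 + g{\left(4 \right)} H = 109 + 4 \left(-88\right) = 109 - 352 = -243$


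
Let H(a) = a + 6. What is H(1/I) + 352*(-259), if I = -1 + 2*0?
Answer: -91163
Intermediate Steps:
I = -1 (I = -1 + 0 = -1)
H(a) = 6 + a
H(1/I) + 352*(-259) = (6 + 1/(-1)) + 352*(-259) = (6 - 1) - 91168 = 5 - 91168 = -91163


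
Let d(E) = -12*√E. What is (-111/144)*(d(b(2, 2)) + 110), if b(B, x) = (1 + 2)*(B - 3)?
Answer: -2035/24 + 37*I*√3/4 ≈ -84.792 + 16.021*I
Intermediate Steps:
b(B, x) = -9 + 3*B (b(B, x) = 3*(-3 + B) = -9 + 3*B)
(-111/144)*(d(b(2, 2)) + 110) = (-111/144)*(-12*√(-9 + 3*2) + 110) = (-111*1/144)*(-12*√(-9 + 6) + 110) = -37*(-12*I*√3 + 110)/48 = -37*(110 - 12*I*√3)/48 = -2035/24 + 37*I*√3/4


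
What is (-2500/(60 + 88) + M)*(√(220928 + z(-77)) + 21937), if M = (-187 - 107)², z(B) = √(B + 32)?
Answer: 70143711059/37 + 3197507*√(220928 + 3*I*√5)/37 ≈ 1.9364e+9 + 616.68*I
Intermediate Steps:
z(B) = √(32 + B)
M = 86436 (M = (-294)² = 86436)
(-2500/(60 + 88) + M)*(√(220928 + z(-77)) + 21937) = (-2500/(60 + 88) + 86436)*(√(220928 + √(32 - 77)) + 21937) = (-2500/148 + 86436)*(√(220928 + √(-45)) + 21937) = (-2500*1/148 + 86436)*(√(220928 + 3*I*√5) + 21937) = (-625/37 + 86436)*(21937 + √(220928 + 3*I*√5)) = 3197507*(21937 + √(220928 + 3*I*√5))/37 = 70143711059/37 + 3197507*√(220928 + 3*I*√5)/37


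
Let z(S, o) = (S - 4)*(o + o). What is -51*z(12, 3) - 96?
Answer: -2544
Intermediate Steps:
z(S, o) = 2*o*(-4 + S) (z(S, o) = (-4 + S)*(2*o) = 2*o*(-4 + S))
-51*z(12, 3) - 96 = -102*3*(-4 + 12) - 96 = -102*3*8 - 96 = -51*48 - 96 = -2448 - 96 = -2544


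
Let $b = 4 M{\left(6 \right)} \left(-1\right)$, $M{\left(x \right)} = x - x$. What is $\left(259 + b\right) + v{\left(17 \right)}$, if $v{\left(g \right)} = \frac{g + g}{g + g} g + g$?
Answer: $293$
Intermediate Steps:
$v{\left(g \right)} = 2 g$ ($v{\left(g \right)} = \frac{2 g}{2 g} g + g = 2 g \frac{1}{2 g} g + g = 1 g + g = g + g = 2 g$)
$M{\left(x \right)} = 0$
$b = 0$ ($b = 4 \cdot 0 \left(-1\right) = 0 \left(-1\right) = 0$)
$\left(259 + b\right) + v{\left(17 \right)} = \left(259 + 0\right) + 2 \cdot 17 = 259 + 34 = 293$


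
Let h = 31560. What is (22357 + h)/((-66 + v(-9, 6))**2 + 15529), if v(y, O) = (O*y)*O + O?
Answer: 53917/162985 ≈ 0.33081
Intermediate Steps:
v(y, O) = O + y*O**2 (v(y, O) = y*O**2 + O = O + y*O**2)
(22357 + h)/((-66 + v(-9, 6))**2 + 15529) = (22357 + 31560)/((-66 + 6*(1 + 6*(-9)))**2 + 15529) = 53917/((-66 + 6*(1 - 54))**2 + 15529) = 53917/((-66 + 6*(-53))**2 + 15529) = 53917/((-66 - 318)**2 + 15529) = 53917/((-384)**2 + 15529) = 53917/(147456 + 15529) = 53917/162985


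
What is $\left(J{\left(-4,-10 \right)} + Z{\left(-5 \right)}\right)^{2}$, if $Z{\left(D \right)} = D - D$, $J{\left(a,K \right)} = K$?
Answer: $100$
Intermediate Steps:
$Z{\left(D \right)} = 0$
$\left(J{\left(-4,-10 \right)} + Z{\left(-5 \right)}\right)^{2} = \left(-10 + 0\right)^{2} = \left(-10\right)^{2} = 100$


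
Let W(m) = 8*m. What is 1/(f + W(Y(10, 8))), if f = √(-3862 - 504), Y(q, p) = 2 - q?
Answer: -32/4231 - I*√4366/8462 ≈ -0.0075632 - 0.0078085*I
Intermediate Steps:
f = I*√4366 (f = √(-4366) = I*√4366 ≈ 66.076*I)
1/(f + W(Y(10, 8))) = 1/(I*√4366 + 8*(2 - 1*10)) = 1/(I*√4366 + 8*(2 - 10)) = 1/(I*√4366 + 8*(-8)) = 1/(I*√4366 - 64) = 1/(-64 + I*√4366)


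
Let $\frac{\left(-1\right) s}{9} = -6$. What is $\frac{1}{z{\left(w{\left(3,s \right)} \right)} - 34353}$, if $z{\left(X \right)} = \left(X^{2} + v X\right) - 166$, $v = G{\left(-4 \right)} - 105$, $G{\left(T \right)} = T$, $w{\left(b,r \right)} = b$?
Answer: $- \frac{1}{34837} \approx -2.8705 \cdot 10^{-5}$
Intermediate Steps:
$s = 54$ ($s = \left(-9\right) \left(-6\right) = 54$)
$v = -109$ ($v = -4 - 105 = -109$)
$z{\left(X \right)} = -166 + X^{2} - 109 X$ ($z{\left(X \right)} = \left(X^{2} - 109 X\right) - 166 = -166 + X^{2} - 109 X$)
$\frac{1}{z{\left(w{\left(3,s \right)} \right)} - 34353} = \frac{1}{\left(-166 + 3^{2} - 327\right) - 34353} = \frac{1}{\left(-166 + 9 - 327\right) - 34353} = \frac{1}{-484 - 34353} = \frac{1}{-34837} = - \frac{1}{34837}$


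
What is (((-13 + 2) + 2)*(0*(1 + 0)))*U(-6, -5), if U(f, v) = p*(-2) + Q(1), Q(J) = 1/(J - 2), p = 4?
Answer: 0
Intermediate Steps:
Q(J) = 1/(-2 + J)
U(f, v) = -9 (U(f, v) = 4*(-2) + 1/(-2 + 1) = -8 + 1/(-1) = -8 - 1 = -9)
(((-13 + 2) + 2)*(0*(1 + 0)))*U(-6, -5) = (((-13 + 2) + 2)*(0*(1 + 0)))*(-9) = ((-11 + 2)*(0*1))*(-9) = -9*0*(-9) = 0*(-9) = 0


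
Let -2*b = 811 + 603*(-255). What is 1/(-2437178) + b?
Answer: 186388061905/2437178 ≈ 76477.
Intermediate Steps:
b = 76477 (b = -(811 + 603*(-255))/2 = -(811 - 153765)/2 = -½*(-152954) = 76477)
1/(-2437178) + b = 1/(-2437178) + 76477 = -1/2437178 + 76477 = 186388061905/2437178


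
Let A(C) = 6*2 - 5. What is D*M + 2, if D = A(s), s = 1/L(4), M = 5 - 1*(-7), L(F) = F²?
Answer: 86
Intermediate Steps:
M = 12 (M = 5 + 7 = 12)
s = 1/16 (s = 1/4² = 1/16 ≈ 0.062500)
A(C) = 7 (A(C) = 12 - 5 = 7)
D = 7
D*M + 2 = 7*12 + 2 = 84 + 2 = 86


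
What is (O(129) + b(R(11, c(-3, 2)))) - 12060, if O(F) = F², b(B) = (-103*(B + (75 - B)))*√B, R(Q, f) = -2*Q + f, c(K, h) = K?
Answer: 4581 - 38625*I ≈ 4581.0 - 38625.0*I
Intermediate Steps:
R(Q, f) = f - 2*Q
b(B) = -7725*√B (b(B) = (-103*75)*√B = -7725*√B)
(O(129) + b(R(11, c(-3, 2)))) - 12060 = (129² - 7725*√(-3 - 2*11)) - 12060 = (16641 - 7725*√(-3 - 22)) - 12060 = (16641 - 38625*I) - 12060 = 4581 - 38625*I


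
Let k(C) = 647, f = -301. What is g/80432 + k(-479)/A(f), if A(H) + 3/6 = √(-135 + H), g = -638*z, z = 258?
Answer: -8893477/3189860 - 5176*I*√109/1745 ≈ -2.788 - 30.968*I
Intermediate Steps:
g = -164604 (g = -638*258 = -164604)
A(H) = -½ + √(-135 + H)
g/80432 + k(-479)/A(f) = -164604/80432 + 647/(-½ + √(-135 - 301)) = -164604*1/80432 + 647/(-½ + √(-436)) = -3741/1828 + 647/(-½ + 2*I*√109)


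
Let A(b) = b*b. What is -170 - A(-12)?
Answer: -314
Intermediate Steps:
A(b) = b²
-170 - A(-12) = -170 - 1*(-12)² = -170 - 1*144 = -170 - 144 = -314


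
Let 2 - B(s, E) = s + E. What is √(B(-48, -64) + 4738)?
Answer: 2*√1213 ≈ 69.656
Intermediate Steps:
B(s, E) = 2 - E - s (B(s, E) = 2 - (s + E) = 2 - (E + s) = 2 + (-E - s) = 2 - E - s)
√(B(-48, -64) + 4738) = √((2 - 1*(-64) - 1*(-48)) + 4738) = √((2 + 64 + 48) + 4738) = √(114 + 4738) = √4852 = 2*√1213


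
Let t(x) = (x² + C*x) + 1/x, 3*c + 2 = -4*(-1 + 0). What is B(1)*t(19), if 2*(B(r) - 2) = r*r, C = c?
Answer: 53255/57 ≈ 934.30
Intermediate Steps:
c = ⅔ (c = -⅔ + (-4*(-1 + 0))/3 = -⅔ + (-4*(-1))/3 = -⅔ + (⅓)*4 = -⅔ + 4/3 = ⅔ ≈ 0.66667)
C = ⅔ ≈ 0.66667
B(r) = 2 + r²/2 (B(r) = 2 + (r*r)/2 = 2 + r²/2)
t(x) = 1/x + x² + 2*x/3 (t(x) = (x² + 2*x/3) + 1/x = 1/x + x² + 2*x/3)
B(1)*t(19) = (2 + (½)*1²)*(1/19 + 19² + (⅔)*19) = (2 + (½)*1)*(1/19 + 361 + 38/3) = (2 + ½)*(21302/57) = (5/2)*(21302/57) = 53255/57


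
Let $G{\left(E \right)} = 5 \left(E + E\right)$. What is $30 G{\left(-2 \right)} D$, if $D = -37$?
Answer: $22200$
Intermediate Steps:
$G{\left(E \right)} = 10 E$ ($G{\left(E \right)} = 5 \cdot 2 E = 10 E$)
$30 G{\left(-2 \right)} D = 30 \cdot 10 \left(-2\right) \left(-37\right) = 30 \left(-20\right) \left(-37\right) = \left(-600\right) \left(-37\right) = 22200$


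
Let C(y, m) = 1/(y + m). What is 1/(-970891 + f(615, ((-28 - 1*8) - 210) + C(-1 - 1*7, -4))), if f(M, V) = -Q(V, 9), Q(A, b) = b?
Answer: -1/970900 ≈ -1.0300e-6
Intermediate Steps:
C(y, m) = 1/(m + y)
f(M, V) = -9 (f(M, V) = -1*9 = -9)
1/(-970891 + f(615, ((-28 - 1*8) - 210) + C(-1 - 1*7, -4))) = 1/(-970891 - 9) = 1/(-970900) = -1/970900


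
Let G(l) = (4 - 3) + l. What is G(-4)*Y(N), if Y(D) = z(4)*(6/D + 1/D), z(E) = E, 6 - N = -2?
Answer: -21/2 ≈ -10.500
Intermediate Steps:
N = 8 (N = 6 - 1*(-2) = 6 + 2 = 8)
G(l) = 1 + l
Y(D) = 28/D (Y(D) = 4*(6/D + 1/D) = 4*(7/D) = 28/D)
G(-4)*Y(N) = (1 - 4)*(28/8) = -84/8 = -3*7/2 = -21/2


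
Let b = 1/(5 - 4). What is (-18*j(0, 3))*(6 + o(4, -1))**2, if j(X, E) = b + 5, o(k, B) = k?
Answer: -10800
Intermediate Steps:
b = 1 (b = 1/1 = 1)
j(X, E) = 6 (j(X, E) = 1 + 5 = 6)
(-18*j(0, 3))*(6 + o(4, -1))**2 = (-18*6)*(6 + 4)**2 = -108*10**2 = -108*100 = -10800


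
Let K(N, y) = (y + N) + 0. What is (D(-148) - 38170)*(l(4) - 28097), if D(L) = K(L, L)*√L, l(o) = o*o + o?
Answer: 1071699090 + 16621584*I*√37 ≈ 1.0717e+9 + 1.0111e+8*I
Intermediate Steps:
l(o) = o + o² (l(o) = o² + o = o + o²)
K(N, y) = N + y (K(N, y) = (N + y) + 0 = N + y)
D(L) = 2*L^(3/2) (D(L) = (L + L)*√L = (2*L)*√L = 2*L^(3/2))
(D(-148) - 38170)*(l(4) - 28097) = (2*(-148)^(3/2) - 38170)*(4*(1 + 4) - 28097) = (2*(-296*I*√37) - 38170)*(4*5 - 28097) = (-592*I*√37 - 38170)*(20 - 28097) = (-38170 - 592*I*√37)*(-28077) = 1071699090 + 16621584*I*√37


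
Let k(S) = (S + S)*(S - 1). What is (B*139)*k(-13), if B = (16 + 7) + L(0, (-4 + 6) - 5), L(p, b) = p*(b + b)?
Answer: 1163708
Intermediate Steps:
k(S) = 2*S*(-1 + S) (k(S) = (2*S)*(-1 + S) = 2*S*(-1 + S))
L(p, b) = 2*b*p (L(p, b) = p*(2*b) = 2*b*p)
B = 23 (B = (16 + 7) + 2*((-4 + 6) - 5)*0 = 23 + 2*(2 - 5)*0 = 23 + 2*(-3)*0 = 23 + 0 = 23)
(B*139)*k(-13) = (23*139)*(2*(-13)*(-1 - 13)) = 3197*(2*(-13)*(-14)) = 3197*364 = 1163708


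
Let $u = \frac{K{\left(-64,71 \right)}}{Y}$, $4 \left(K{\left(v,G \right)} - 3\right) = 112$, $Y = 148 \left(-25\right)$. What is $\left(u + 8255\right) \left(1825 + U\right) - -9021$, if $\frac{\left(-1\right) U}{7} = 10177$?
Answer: $- \frac{1060055489733}{1850} \approx -5.73 \cdot 10^{8}$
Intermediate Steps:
$U = -71239$ ($U = \left(-7\right) 10177 = -71239$)
$Y = -3700$
$K{\left(v,G \right)} = 31$ ($K{\left(v,G \right)} = 3 + \frac{1}{4} \cdot 112 = 3 + 28 = 31$)
$u = - \frac{31}{3700}$ ($u = \frac{31}{-3700} = 31 \left(- \frac{1}{3700}\right) = - \frac{31}{3700} \approx -0.0083784$)
$\left(u + 8255\right) \left(1825 + U\right) - -9021 = \left(- \frac{31}{3700} + 8255\right) \left(1825 - 71239\right) - -9021 = \frac{30543469}{3700} \left(-69414\right) + 9021 = - \frac{1060072178583}{1850} + 9021 = - \frac{1060055489733}{1850}$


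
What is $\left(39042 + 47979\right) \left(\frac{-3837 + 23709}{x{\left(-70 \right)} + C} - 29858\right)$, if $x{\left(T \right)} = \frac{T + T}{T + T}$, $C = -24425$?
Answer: $- \frac{7932743684118}{3053} \approx -2.5983 \cdot 10^{9}$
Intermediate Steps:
$x{\left(T \right)} = 1$ ($x{\left(T \right)} = \frac{2 T}{2 T} = 2 T \frac{1}{2 T} = 1$)
$\left(39042 + 47979\right) \left(\frac{-3837 + 23709}{x{\left(-70 \right)} + C} - 29858\right) = \left(39042 + 47979\right) \left(\frac{-3837 + 23709}{1 - 24425} - 29858\right) = 87021 \left(\frac{19872}{-24424} - 29858\right) = 87021 \left(19872 \left(- \frac{1}{24424}\right) - 29858\right) = 87021 \left(- \frac{2484}{3053} - 29858\right) = 87021 \left(- \frac{91158958}{3053}\right) = - \frac{7932743684118}{3053}$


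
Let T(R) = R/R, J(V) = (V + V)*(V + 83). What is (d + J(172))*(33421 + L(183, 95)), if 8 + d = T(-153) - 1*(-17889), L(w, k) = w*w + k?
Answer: 7075862010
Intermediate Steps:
L(w, k) = k + w² (L(w, k) = w² + k = k + w²)
J(V) = 2*V*(83 + V) (J(V) = (2*V)*(83 + V) = 2*V*(83 + V))
T(R) = 1
d = 17882 (d = -8 + (1 - 1*(-17889)) = -8 + (1 + 17889) = -8 + 17890 = 17882)
(d + J(172))*(33421 + L(183, 95)) = (17882 + 2*172*(83 + 172))*(33421 + (95 + 183²)) = (17882 + 2*172*255)*(33421 + (95 + 33489)) = (17882 + 87720)*(33421 + 33584) = 105602*67005 = 7075862010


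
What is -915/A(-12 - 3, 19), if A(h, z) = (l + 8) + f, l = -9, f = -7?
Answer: 915/8 ≈ 114.38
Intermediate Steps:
A(h, z) = -8 (A(h, z) = (-9 + 8) - 7 = -1 - 7 = -8)
-915/A(-12 - 3, 19) = -915/(-8) = -915*(-⅛) = 915/8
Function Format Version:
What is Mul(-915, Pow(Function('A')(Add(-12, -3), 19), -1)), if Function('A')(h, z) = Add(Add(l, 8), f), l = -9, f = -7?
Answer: Rational(915, 8) ≈ 114.38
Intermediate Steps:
Function('A')(h, z) = -8 (Function('A')(h, z) = Add(Add(-9, 8), -7) = Add(-1, -7) = -8)
Mul(-915, Pow(Function('A')(Add(-12, -3), 19), -1)) = Mul(-915, Pow(-8, -1)) = Mul(-915, Rational(-1, 8)) = Rational(915, 8)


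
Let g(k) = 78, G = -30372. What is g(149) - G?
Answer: 30450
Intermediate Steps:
g(149) - G = 78 - 1*(-30372) = 78 + 30372 = 30450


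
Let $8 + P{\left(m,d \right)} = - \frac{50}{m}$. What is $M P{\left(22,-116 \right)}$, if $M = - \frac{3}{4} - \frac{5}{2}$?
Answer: $\frac{1469}{44} \approx 33.386$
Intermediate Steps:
$P{\left(m,d \right)} = -8 - \frac{50}{m}$
$M = - \frac{13}{4}$ ($M = \left(-3\right) \frac{1}{4} - \frac{5}{2} = - \frac{3}{4} - \frac{5}{2} = - \frac{13}{4} \approx -3.25$)
$M P{\left(22,-116 \right)} = - \frac{13 \left(-8 - \frac{50}{22}\right)}{4} = - \frac{13 \left(-8 - \frac{25}{11}\right)}{4} = \left(- \frac{13}{4}\right) \left(- \frac{113}{11}\right) = \frac{1469}{44}$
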